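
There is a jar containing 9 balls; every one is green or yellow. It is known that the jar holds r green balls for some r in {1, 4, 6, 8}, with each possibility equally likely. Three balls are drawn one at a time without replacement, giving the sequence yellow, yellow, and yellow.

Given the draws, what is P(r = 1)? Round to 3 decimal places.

0.836

Under each hypothesis, the probability of the observed sequence is: P(data | r = 1) = (8/9)(7/8)(6/7) = 2/3; P(data | r = 4) = (5/9)(4/8)(3/7) = 5/42; P(data | r = 6) = (3/9)(2/8)(1/7) = 1/84; P(data | r = 8) = (1/9)(0/8) = 0.
Multiplying each by its prior: 1/4 · 2/3 = 1/6, 1/4 · 5/42 = 5/168, 1/4 · 1/84 = 1/336, 1/4 · 0 = 0; these sum to 67/336.
By Bayes' rule, P(r = 1 | data) = (1/6) / (67/336) = 56/67.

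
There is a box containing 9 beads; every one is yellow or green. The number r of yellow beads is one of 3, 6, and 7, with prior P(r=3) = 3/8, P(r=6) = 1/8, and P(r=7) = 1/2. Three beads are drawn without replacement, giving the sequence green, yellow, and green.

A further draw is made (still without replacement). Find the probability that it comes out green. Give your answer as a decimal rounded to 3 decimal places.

Under each hypothesis, the probability of the observed sequence is: P(data | r = 3) = (6/9)(3/8)(5/7) = 0.17857; P(data | r = 6) = (3/9)(6/8)(2/7) = 0.071429; P(data | r = 7) = (2/9)(7/8)(1/7) = 0.027778.
Weighting by the prior gives 3/8 · 0.17857 = 0.066964, 1/8 · 0.071429 = 0.0089286, 1/2 · 0.027778 = 0.013889; summing to 0.089782.
Normalising, the posterior is P(r = 3 | data) = 0.74586, P(r = 6 | data) = 0.099448, P(r = 7 | data) = 0.1547.
Averaging over the posterior, P(green next | data) = (2/3)(0.74586) + (1/6)(0.099448) + (0)(0.1547) = 0.51381.

0.514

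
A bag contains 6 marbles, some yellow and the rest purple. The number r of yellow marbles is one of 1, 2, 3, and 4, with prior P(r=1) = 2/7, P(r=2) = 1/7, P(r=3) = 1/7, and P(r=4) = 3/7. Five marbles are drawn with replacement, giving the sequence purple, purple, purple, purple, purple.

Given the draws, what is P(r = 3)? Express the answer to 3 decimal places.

The likelihood of the observed sequence under each hypothesis: P(data | r = 1) = (5/6)(5/6)(5/6)(5/6)(5/6) = 0.40188; P(data | r = 2) = (4/6)(4/6)(4/6)(4/6)(4/6) = 0.13169; P(data | r = 3) = (3/6)(3/6)(3/6)(3/6)(3/6) = 0.03125; P(data | r = 4) = (2/6)(2/6)(2/6)(2/6)(2/6) = 0.0041152.
The prior-weighted likelihoods are 2/7 · 0.40188 = 0.11482, 1/7 · 0.13169 = 0.018812, 1/7 · 0.03125 = 0.0044643, 3/7 · 0.0041152 = 0.0017637; summing to 0.13986.
Hence P(r = 3 | data) = (0.0044643) / (0.13986) = 0.031919.

0.032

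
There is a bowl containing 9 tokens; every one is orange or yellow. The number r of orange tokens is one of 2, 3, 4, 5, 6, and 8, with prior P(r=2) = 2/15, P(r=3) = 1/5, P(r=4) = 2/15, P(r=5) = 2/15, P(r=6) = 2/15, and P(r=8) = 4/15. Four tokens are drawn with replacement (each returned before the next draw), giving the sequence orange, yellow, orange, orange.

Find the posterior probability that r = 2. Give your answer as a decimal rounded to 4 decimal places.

Under each hypothesis, the probability of the observed sequence is: P(data | r = 2) = (2/9)(7/9)(2/9)(2/9) = 0.0085353; P(data | r = 3) = (3/9)(6/9)(3/9)(3/9) = 0.024691; P(data | r = 4) = (4/9)(5/9)(4/9)(4/9) = 0.048773; P(data | r = 5) = (5/9)(4/9)(5/9)(5/9) = 0.076208; P(data | r = 6) = (6/9)(3/9)(6/9)(6/9) = 0.098765; P(data | r = 8) = (8/9)(1/9)(8/9)(8/9) = 0.078037.
The prior-weighted likelihoods are 2/15 · 0.0085353 = 0.001138, 1/5 · 0.024691 = 0.0049383, 2/15 · 0.048773 = 0.0065031, 2/15 · 0.076208 = 0.010161, 2/15 · 0.098765 = 0.013169, 4/15 · 0.078037 = 0.02081; with total 0.056719.
Therefore the posterior P(r = 2 | data) = (0.001138) / (0.056719) = 0.020064.

0.0201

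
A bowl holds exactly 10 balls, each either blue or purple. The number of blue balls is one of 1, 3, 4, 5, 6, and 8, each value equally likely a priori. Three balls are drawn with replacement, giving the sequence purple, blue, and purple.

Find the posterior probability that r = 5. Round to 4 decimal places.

Compute the likelihood of the observed sequence for each case: P(data | r = 1) = (9/10)(1/10)(9/10) = 0.081; P(data | r = 3) = (7/10)(3/10)(7/10) = 0.147; P(data | r = 4) = (6/10)(4/10)(6/10) = 0.144; P(data | r = 5) = (5/10)(5/10)(5/10) = 0.125; P(data | r = 6) = (4/10)(6/10)(4/10) = 0.096; P(data | r = 8) = (2/10)(8/10)(2/10) = 0.032.
Multiplying each by its prior: 1/6 · 0.081 = 0.0135, 1/6 · 0.147 = 0.0245, 1/6 · 0.144 = 0.024, 1/6 · 0.125 = 0.020833, 1/6 · 0.096 = 0.016, 1/6 · 0.032 = 0.0053333; summing to 0.10417.
So P(r = 5 | data) = (0.020833) / (0.10417) = 0.2.

0.2000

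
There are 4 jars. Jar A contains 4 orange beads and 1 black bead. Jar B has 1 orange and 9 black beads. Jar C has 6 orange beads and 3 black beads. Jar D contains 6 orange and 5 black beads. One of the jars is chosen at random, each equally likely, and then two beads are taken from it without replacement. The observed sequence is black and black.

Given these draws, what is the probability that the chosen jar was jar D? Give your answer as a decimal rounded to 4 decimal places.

0.1707

Compute the likelihood of the observed sequence for each case: P(data | jar A) = (1/5)(0/4) = 0; P(data | jar B) = (9/10)(8/9) = 0.8; P(data | jar C) = (3/9)(2/8) = 0.083333; P(data | jar D) = (5/11)(4/10) = 0.18182.
The prior-weighted likelihoods are 1/4 · 0 = 0, 1/4 · 0.8 = 0.2, 1/4 · 0.083333 = 0.020833, 1/4 · 0.18182 = 0.045455; these sum to 0.26629.
Hence P(jar D | data) = (0.045455) / (0.26629) = 0.1707.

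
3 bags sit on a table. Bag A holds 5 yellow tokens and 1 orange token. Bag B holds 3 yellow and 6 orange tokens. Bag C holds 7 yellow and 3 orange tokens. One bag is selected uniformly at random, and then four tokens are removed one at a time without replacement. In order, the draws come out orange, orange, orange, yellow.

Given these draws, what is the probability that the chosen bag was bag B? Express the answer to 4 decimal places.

Compute the likelihood of the observed sequence for each case: P(data | bag A) = (1/6)(0/5) = 0; P(data | bag B) = (6/9)(5/8)(4/7)(3/6) = 0.11905; P(data | bag C) = (3/10)(2/9)(1/8)(7/7) = 0.0083333.
The prior-weighted likelihoods are 1/3 · 0 = 0, 1/3 · 0.11905 = 0.039683, 1/3 · 0.0083333 = 0.0027778; summing to 0.04246.
Hence P(bag B | data) = (0.039683) / (0.04246) = 0.93458.

0.9346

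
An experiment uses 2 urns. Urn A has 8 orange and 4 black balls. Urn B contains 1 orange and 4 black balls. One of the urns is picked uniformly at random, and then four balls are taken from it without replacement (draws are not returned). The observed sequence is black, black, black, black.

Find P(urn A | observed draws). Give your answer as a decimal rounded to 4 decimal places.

Under each hypothesis, the probability of the observed sequence is: P(data | urn A) = (4/12)(3/11)(2/10)(1/9) = 1/495; P(data | urn B) = (4/5)(3/4)(2/3)(1/2) = 1/5.
Multiplying each by its prior: 1/2 · 1/495 = 1/990, 1/2 · 1/5 = 1/10; these sum to 10/99.
So P(urn A | data) = (1/990) / (10/99) = 1/100.

0.0100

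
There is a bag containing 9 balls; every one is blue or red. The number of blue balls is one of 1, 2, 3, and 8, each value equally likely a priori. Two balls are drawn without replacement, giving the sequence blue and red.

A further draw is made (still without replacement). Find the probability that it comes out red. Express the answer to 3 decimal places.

For each hypothesis, P(data | H) works out to: P(data | r = 1) = (1/9)(8/8) = 1/9; P(data | r = 2) = (2/9)(7/8) = 7/36; P(data | r = 3) = (3/9)(6/8) = 1/4; P(data | r = 8) = (8/9)(1/8) = 1/9.
Weighting by the prior gives 1/4 · 1/9 = 1/36, 1/4 · 7/36 = 7/144, 1/4 · 1/4 = 1/16, 1/4 · 1/9 = 1/36; with total 1/6.
Dividing through by the total gives posterior P(r = 1 | data) = 1/6, P(r = 2 | data) = 7/24, P(r = 3 | data) = 3/8, P(r = 8 | data) = 1/6.
So P(red next | data) = Σ P(red next | H) P(H | data) = (1)(1/6) + (6/7)(7/24) + (5/7)(3/8) + (0)(1/6) = 115/168.

0.685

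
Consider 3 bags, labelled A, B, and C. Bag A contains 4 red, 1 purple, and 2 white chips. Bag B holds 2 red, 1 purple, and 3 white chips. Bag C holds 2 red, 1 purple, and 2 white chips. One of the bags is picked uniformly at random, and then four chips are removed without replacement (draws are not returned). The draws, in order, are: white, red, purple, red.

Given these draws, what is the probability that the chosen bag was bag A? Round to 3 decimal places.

0.364

The likelihood of the observed sequence under each hypothesis: P(data | bag A) = (2/7)(4/6)(1/5)(3/4) = 1/35; P(data | bag B) = (3/6)(2/5)(1/4)(1/3) = 1/60; P(data | bag C) = (2/5)(2/4)(1/3)(1/2) = 1/30.
The prior-weighted likelihoods are 1/3 · 1/35 = 1/105, 1/3 · 1/60 = 1/180, 1/3 · 1/30 = 1/90; these sum to 11/420.
By Bayes' rule, P(bag A | data) = (1/105) / (11/420) = 4/11.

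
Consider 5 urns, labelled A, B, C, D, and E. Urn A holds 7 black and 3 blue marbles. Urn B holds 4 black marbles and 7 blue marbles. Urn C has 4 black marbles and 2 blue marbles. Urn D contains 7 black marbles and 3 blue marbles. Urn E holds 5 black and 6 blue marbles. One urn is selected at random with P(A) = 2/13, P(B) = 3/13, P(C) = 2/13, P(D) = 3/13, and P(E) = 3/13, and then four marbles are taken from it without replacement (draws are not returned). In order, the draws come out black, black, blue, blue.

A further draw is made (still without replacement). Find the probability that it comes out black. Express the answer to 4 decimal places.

0.6159

For each hypothesis, P(data | H) works out to: P(data | urn A) = (7/10)(6/9)(3/8)(2/7) = 0.05; P(data | urn B) = (4/11)(3/10)(7/9)(6/8) = 0.063636; P(data | urn C) = (4/6)(3/5)(2/4)(1/3) = 0.066667; P(data | urn D) = (7/10)(6/9)(3/8)(2/7) = 0.05; P(data | urn E) = (5/11)(4/10)(6/9)(5/8) = 0.075758.
Multiplying each by its prior: 2/13 · 0.05 = 0.0076923, 3/13 · 0.063636 = 0.014685, 2/13 · 0.066667 = 0.010256, 3/13 · 0.05 = 0.011538, 3/13 · 0.075758 = 0.017483; with total 0.061655.
Dividing through by the total gives posterior P(urn A | data) = 0.12476, P(urn B | data) = 0.23819, P(urn C | data) = 0.16635, P(urn D | data) = 0.18715, P(urn E | data) = 0.28355.
The predictive probability is P(black next | data) = (5/6)(0.12476) + (2/7)(0.23819) + (1)(0.16635) + (5/6)(0.18715) + (3/7)(0.28355) = 0.61585.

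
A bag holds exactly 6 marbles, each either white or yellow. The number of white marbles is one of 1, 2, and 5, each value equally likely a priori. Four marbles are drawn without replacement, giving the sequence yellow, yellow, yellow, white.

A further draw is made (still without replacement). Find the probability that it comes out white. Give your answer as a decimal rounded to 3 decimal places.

0.222

Compute the likelihood of the observed sequence for each case: P(data | r = 1) = (5/6)(4/5)(3/4)(1/3) = 1/6; P(data | r = 2) = (4/6)(3/5)(2/4)(2/3) = 2/15; P(data | r = 5) = (1/6)(0/5) = 0.
Weighting by the prior gives 1/3 · 1/6 = 1/18, 1/3 · 2/15 = 2/45, 1/3 · 0 = 0; these sum to 1/10.
Normalising, the posterior is P(r = 1 | data) = 5/9, P(r = 2 | data) = 4/9, P(r = 5 | data) = 0.
So P(white next | data) = Σ P(white next | H) P(H | data) = (0)(5/9) + (1/2)(4/9) = 2/9.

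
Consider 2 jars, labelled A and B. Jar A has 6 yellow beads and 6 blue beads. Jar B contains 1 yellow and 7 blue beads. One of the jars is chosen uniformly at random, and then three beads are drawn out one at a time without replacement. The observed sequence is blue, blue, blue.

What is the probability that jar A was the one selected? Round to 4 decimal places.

0.1270

Under each hypothesis, the probability of the observed sequence is: P(data | jar A) = (6/12)(5/11)(4/10) = 1/11; P(data | jar B) = (7/8)(6/7)(5/6) = 5/8.
Multiplying each by its prior: 1/2 · 1/11 = 1/22, 1/2 · 5/8 = 5/16; these sum to 63/176.
Hence P(jar A | data) = (1/22) / (63/176) = 8/63.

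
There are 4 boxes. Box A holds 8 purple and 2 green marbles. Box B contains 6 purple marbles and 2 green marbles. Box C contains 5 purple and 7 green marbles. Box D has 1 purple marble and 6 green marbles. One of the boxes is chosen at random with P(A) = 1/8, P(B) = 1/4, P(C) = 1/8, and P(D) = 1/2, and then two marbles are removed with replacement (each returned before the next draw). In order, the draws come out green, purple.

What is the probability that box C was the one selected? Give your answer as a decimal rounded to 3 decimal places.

0.192

Under each hypothesis, the probability of the observed sequence is: P(data | box A) = (2/10)(8/10) = 0.16; P(data | box B) = (2/8)(6/8) = 0.1875; P(data | box C) = (7/12)(5/12) = 0.24306; P(data | box D) = (6/7)(1/7) = 0.12245.
The prior-weighted likelihoods are 1/8 · 0.16 = 0.02, 1/4 · 0.1875 = 0.046875, 1/8 · 0.24306 = 0.030382, 1/2 · 0.12245 = 0.061224; summing to 0.15848.
Therefore the posterior P(box C | data) = (0.030382) / (0.15848) = 0.19171.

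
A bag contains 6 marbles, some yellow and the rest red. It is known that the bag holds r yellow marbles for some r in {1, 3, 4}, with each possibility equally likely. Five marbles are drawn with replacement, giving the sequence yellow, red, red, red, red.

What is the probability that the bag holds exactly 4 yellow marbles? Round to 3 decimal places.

Under each hypothesis, the probability of the observed sequence is: P(data | r = 1) = (1/6)(5/6)(5/6)(5/6)(5/6) = 0.080376; P(data | r = 3) = (3/6)(3/6)(3/6)(3/6)(3/6) = 0.03125; P(data | r = 4) = (4/6)(2/6)(2/6)(2/6)(2/6) = 0.0082305.
Multiplying each by its prior: 1/3 · 0.080376 = 0.026792, 1/3 · 0.03125 = 0.010417, 1/3 · 0.0082305 = 0.0027435; summing to 0.039952.
Therefore the posterior P(r = 4 | data) = (0.0027435) / (0.039952) = 0.06867.

0.069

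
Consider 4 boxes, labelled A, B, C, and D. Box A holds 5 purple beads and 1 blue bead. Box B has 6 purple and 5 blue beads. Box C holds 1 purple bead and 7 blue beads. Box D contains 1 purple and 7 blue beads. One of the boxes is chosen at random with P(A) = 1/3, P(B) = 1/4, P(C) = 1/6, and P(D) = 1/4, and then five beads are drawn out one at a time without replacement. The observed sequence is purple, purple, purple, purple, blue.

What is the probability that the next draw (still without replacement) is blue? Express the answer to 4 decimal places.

For each hypothesis, P(data | H) works out to: P(data | box A) = (5/6)(4/5)(3/4)(2/3)(1/2) = 0.16667; P(data | box B) = (6/11)(5/10)(4/9)(3/8)(5/7) = 0.032468; P(data | box C) = (1/8)(0/7) = 0; P(data | box D) = (1/8)(0/7) = 0.
Multiplying each by its prior: 1/3 · 0.16667 = 0.055556, 1/4 · 0.032468 = 0.0081169, 1/6 · 0 = 0, 1/4 · 0 = 0; summing to 0.063672.
The posterior is then P(box A | data) = 0.87252, P(box B | data) = 0.12748, P(box C | data) = 0, P(box D | data) = 0.
The predictive probability is P(blue next | data) = (0)(0.87252) + (2/3)(0.12748) = 0.084986.

0.0850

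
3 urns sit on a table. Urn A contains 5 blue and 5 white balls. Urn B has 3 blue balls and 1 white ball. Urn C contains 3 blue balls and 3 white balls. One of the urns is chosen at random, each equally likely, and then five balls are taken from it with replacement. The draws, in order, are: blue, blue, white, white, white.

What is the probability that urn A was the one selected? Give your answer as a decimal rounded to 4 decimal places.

Under each hypothesis, the probability of the observed sequence is: P(data | urn A) = (5/10)(5/10)(5/10)(5/10)(5/10) = 0.03125; P(data | urn B) = (3/4)(3/4)(1/4)(1/4)(1/4) = 0.0087891; P(data | urn C) = (3/6)(3/6)(3/6)(3/6)(3/6) = 0.03125.
The prior-weighted likelihoods are 1/3 · 0.03125 = 0.010417, 1/3 · 0.0087891 = 0.0029297, 1/3 · 0.03125 = 0.010417; with total 0.023763.
By Bayes' rule, P(urn A | data) = (0.010417) / (0.023763) = 0.43836.

0.4384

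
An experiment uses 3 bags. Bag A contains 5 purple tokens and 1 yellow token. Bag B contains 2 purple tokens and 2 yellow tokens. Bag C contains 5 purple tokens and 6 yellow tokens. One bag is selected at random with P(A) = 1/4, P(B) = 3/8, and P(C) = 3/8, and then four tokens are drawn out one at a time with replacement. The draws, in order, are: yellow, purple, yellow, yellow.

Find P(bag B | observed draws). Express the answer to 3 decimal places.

0.450

Compute the likelihood of the observed sequence for each case: P(data | bag A) = (1/6)(5/6)(1/6)(1/6) = 0.003858; P(data | bag B) = (2/4)(2/4)(2/4)(2/4) = 0.0625; P(data | bag C) = (6/11)(5/11)(6/11)(6/11) = 0.073765.
Weighting by the prior gives 1/4 · 0.003858 = 0.00096451, 3/8 · 0.0625 = 0.023438, 3/8 · 0.073765 = 0.027662; these sum to 0.052064.
Hence P(bag B | data) = (0.023438) / (0.052064) = 0.45017.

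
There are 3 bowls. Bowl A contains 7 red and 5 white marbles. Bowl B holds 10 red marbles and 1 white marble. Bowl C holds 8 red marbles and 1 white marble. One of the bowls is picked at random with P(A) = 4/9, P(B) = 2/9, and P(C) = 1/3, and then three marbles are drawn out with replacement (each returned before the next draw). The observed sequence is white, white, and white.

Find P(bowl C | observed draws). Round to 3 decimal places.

Under each hypothesis, the probability of the observed sequence is: P(data | bowl A) = (5/12)(5/12)(5/12) = 0.072338; P(data | bowl B) = (1/11)(1/11)(1/11) = 0.00075131; P(data | bowl C) = (1/9)(1/9)(1/9) = 0.0013717.
Weighting by the prior gives 4/9 · 0.072338 = 0.03215, 2/9 · 0.00075131 = 0.00016696, 1/3 · 0.0013717 = 0.00045725; with total 0.032774.
By Bayes' rule, P(bowl C | data) = (0.00045725) / (0.032774) = 0.013951.

0.014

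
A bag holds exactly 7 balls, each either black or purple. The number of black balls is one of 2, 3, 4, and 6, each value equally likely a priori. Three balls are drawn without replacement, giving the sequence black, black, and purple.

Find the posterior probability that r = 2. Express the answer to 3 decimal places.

0.100

Compute the likelihood of the observed sequence for each case: P(data | r = 2) = (2/7)(1/6)(5/5) = 1/21; P(data | r = 3) = (3/7)(2/6)(4/5) = 4/35; P(data | r = 4) = (4/7)(3/6)(3/5) = 6/35; P(data | r = 6) = (6/7)(5/6)(1/5) = 1/7.
The prior-weighted likelihoods are 1/4 · 1/21 = 1/84, 1/4 · 4/35 = 1/35, 1/4 · 6/35 = 3/70, 1/4 · 1/7 = 1/28; these sum to 5/42.
So P(r = 2 | data) = (1/84) / (5/42) = 1/10.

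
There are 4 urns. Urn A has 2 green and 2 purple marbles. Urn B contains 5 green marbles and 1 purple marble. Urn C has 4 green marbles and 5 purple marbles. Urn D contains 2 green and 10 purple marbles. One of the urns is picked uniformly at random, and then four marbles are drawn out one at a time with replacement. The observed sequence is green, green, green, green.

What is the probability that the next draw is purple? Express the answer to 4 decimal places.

0.2291

Compute the likelihood of the observed sequence for each case: P(data | urn A) = (2/4)(2/4)(2/4)(2/4) = 0.0625; P(data | urn B) = (5/6)(5/6)(5/6)(5/6) = 0.48225; P(data | urn C) = (4/9)(4/9)(4/9)(4/9) = 0.039018; P(data | urn D) = (2/12)(2/12)(2/12)(2/12) = 0.0007716.
The prior-weighted likelihoods are 1/4 · 0.0625 = 0.015625, 1/4 · 0.48225 = 0.12056, 1/4 · 0.039018 = 0.0097546, 1/4 · 0.0007716 = 0.0001929; summing to 0.14614.
Normalising, the posterior is P(urn A | data) = 0.10692, P(urn B | data) = 0.82501, P(urn C | data) = 0.06675, P(urn D | data) = 0.00132.
The predictive probability is P(purple next | data) = (1/2)(0.10692) + (1/6)(0.82501) + (5/9)(0.06675) + (5/6)(0.00132) = 0.22915.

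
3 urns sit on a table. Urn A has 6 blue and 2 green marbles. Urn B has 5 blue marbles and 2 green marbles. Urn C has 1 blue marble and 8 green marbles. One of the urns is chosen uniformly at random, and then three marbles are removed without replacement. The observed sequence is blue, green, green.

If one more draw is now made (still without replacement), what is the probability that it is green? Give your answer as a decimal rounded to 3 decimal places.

Compute the likelihood of the observed sequence for each case: P(data | urn A) = (6/8)(2/7)(1/6) = 1/28; P(data | urn B) = (5/7)(2/6)(1/5) = 1/21; P(data | urn C) = (1/9)(8/8)(7/7) = 1/9.
Multiplying each by its prior: 1/3 · 1/28 = 1/84, 1/3 · 1/21 = 1/63, 1/3 · 1/9 = 1/27; summing to 7/108.
The posterior is then P(urn A | data) = 9/49, P(urn B | data) = 12/49, P(urn C | data) = 4/7.
The predictive probability is P(green next | data) = (0)(9/49) + (0)(12/49) + (1)(4/7) = 4/7.

0.571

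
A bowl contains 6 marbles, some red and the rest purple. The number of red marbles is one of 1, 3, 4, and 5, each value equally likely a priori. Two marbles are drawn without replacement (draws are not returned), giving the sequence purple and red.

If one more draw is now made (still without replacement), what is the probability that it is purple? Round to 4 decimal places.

0.4259

For each hypothesis, P(data | H) works out to: P(data | r = 1) = (5/6)(1/5) = 1/6; P(data | r = 3) = (3/6)(3/5) = 3/10; P(data | r = 4) = (2/6)(4/5) = 4/15; P(data | r = 5) = (1/6)(5/5) = 1/6.
The prior-weighted likelihoods are 1/4 · 1/6 = 1/24, 1/4 · 3/10 = 3/40, 1/4 · 4/15 = 1/15, 1/4 · 1/6 = 1/24; with total 9/40.
The posterior is then P(r = 1 | data) = 5/27, P(r = 3 | data) = 1/3, P(r = 4 | data) = 8/27, P(r = 5 | data) = 5/27.
Averaging over the posterior, P(purple next | data) = (1)(5/27) + (1/2)(1/3) + (1/4)(8/27) + (0)(5/27) = 23/54.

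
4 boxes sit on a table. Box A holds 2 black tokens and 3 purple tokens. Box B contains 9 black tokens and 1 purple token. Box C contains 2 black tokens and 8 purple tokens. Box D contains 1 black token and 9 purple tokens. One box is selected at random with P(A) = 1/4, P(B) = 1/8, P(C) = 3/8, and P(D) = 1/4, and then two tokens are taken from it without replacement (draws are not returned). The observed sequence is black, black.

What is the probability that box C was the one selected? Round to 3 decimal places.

Under each hypothesis, the probability of the observed sequence is: P(data | box A) = (2/5)(1/4) = 1/10; P(data | box B) = (9/10)(8/9) = 4/5; P(data | box C) = (2/10)(1/9) = 1/45; P(data | box D) = (1/10)(0/9) = 0.
The prior-weighted likelihoods are 1/4 · 1/10 = 1/40, 1/8 · 4/5 = 1/10, 3/8 · 1/45 = 1/120, 1/4 · 0 = 0; summing to 2/15.
By Bayes' rule, P(box C | data) = (1/120) / (2/15) = 1/16.

0.063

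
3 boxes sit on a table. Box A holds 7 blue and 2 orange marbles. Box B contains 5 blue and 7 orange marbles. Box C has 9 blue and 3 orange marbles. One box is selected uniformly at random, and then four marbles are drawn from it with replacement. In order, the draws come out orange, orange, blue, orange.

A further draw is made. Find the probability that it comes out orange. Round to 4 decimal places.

0.5155

The likelihood of the observed sequence under each hypothesis: P(data | box A) = (2/9)(2/9)(7/9)(2/9) = 0.0085353; P(data | box B) = (7/12)(7/12)(5/12)(7/12) = 0.082706; P(data | box C) = (3/12)(3/12)(9/12)(3/12) = 0.011719.
The prior-weighted likelihoods are 1/3 · 0.0085353 = 0.0028451, 1/3 · 0.082706 = 0.027569, 1/3 · 0.011719 = 0.0039062; summing to 0.03432.
Dividing through by the total gives posterior P(box A | data) = 0.082899, P(box B | data) = 0.80328, P(box C | data) = 0.11382.
Averaging over the posterior, P(orange next | data) = (2/9)(0.082899) + (7/12)(0.80328) + (1/4)(0.11382) = 0.51546.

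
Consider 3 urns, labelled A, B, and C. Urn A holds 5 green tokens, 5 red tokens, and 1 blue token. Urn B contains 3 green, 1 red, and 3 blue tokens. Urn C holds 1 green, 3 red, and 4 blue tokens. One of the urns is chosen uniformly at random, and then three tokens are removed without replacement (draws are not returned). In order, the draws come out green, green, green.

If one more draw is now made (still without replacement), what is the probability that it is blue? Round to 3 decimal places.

0.325

Compute the likelihood of the observed sequence for each case: P(data | urn A) = (5/11)(4/10)(3/9) = 0.060606; P(data | urn B) = (3/7)(2/6)(1/5) = 0.028571; P(data | urn C) = (1/8)(0/7) = 0.
Multiplying each by its prior: 1/3 · 0.060606 = 0.020202, 1/3 · 0.028571 = 0.0095238, 1/3 · 0 = 0; these sum to 0.029726.
Normalising, the posterior is P(urn A | data) = 0.67961, P(urn B | data) = 0.32039, P(urn C | data) = 0.
So P(blue next | data) = Σ P(blue next | H) P(H | data) = (1/8)(0.67961) + (3/4)(0.32039) = 0.32524.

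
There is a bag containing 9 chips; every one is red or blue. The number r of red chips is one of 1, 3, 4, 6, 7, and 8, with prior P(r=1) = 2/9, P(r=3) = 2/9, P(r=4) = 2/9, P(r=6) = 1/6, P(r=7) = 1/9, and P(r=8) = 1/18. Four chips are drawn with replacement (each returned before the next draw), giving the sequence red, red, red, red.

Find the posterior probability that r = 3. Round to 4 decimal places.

0.0229

Under each hypothesis, the probability of the observed sequence is: P(data | r = 1) = (1/9)(1/9)(1/9)(1/9) = 0.00015242; P(data | r = 3) = (3/9)(3/9)(3/9)(3/9) = 0.012346; P(data | r = 4) = (4/9)(4/9)(4/9)(4/9) = 0.039018; P(data | r = 6) = (6/9)(6/9)(6/9)(6/9) = 0.19753; P(data | r = 7) = (7/9)(7/9)(7/9)(7/9) = 0.36595; P(data | r = 8) = (8/9)(8/9)(8/9)(8/9) = 0.6243.
The prior-weighted likelihoods are 2/9 · 0.00015242 = 3.387e-05, 2/9 · 0.012346 = 0.0027435, 2/9 · 0.039018 = 0.0086708, 1/6 · 0.19753 = 0.032922, 1/9 · 0.36595 = 0.040661, 1/18 · 0.6243 = 0.034683; summing to 0.11971.
By Bayes' rule, P(r = 3 | data) = (0.0027435) / (0.11971) = 0.022917.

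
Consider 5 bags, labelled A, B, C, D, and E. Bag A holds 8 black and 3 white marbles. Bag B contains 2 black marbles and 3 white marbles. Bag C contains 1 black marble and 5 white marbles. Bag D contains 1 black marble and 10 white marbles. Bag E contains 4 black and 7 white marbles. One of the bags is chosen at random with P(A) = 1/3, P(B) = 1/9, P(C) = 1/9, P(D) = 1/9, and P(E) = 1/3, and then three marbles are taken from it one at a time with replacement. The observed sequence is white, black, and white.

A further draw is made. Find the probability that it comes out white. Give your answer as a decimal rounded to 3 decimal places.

Under each hypothesis, the probability of the observed sequence is: P(data | bag A) = (3/11)(8/11)(3/11) = 0.054095; P(data | bag B) = (3/5)(2/5)(3/5) = 0.144; P(data | bag C) = (5/6)(1/6)(5/6) = 0.11574; P(data | bag D) = (10/11)(1/11)(10/11) = 0.075131; P(data | bag E) = (7/11)(4/11)(7/11) = 0.14726.
The prior-weighted likelihoods are 1/3 · 0.054095 = 0.018032, 1/9 · 0.144 = 0.016, 1/9 · 0.11574 = 0.01286, 1/9 · 0.075131 = 0.0083479, 1/3 · 0.14726 = 0.049086; these sum to 0.10433.
Normalising, the posterior is P(bag A | data) = 0.17284, P(bag B | data) = 0.15337, P(bag C | data) = 0.12327, P(bag D | data) = 0.080018, P(bag E | data) = 0.47051.
Averaging over the posterior, P(white next | data) = (3/11)(0.17284) + (3/5)(0.15337) + (5/6)(0.12327) + (10/11)(0.080018) + (7/11)(0.47051) = 0.61404.

0.614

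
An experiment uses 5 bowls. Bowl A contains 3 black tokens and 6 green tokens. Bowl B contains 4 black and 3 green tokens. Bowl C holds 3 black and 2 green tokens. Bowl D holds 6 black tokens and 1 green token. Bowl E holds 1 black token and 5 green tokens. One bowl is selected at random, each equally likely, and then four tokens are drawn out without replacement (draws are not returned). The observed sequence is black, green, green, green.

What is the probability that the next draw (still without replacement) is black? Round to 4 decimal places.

0.2424

Compute the likelihood of the observed sequence for each case: P(data | bowl A) = (3/9)(6/8)(5/7)(4/6) = 5/42; P(data | bowl B) = (4/7)(3/6)(2/5)(1/4) = 1/35; P(data | bowl C) = (3/5)(2/4)(1/3)(0/2) = 0; P(data | bowl D) = (6/7)(1/6)(0/5) = 0; P(data | bowl E) = (1/6)(5/5)(4/4)(3/3) = 1/6.
Weighting by the prior gives 1/5 · 5/42 = 1/42, 1/5 · 1/35 = 1/175, 1/5 · 0 = 0, 1/5 · 0 = 0, 1/5 · 1/6 = 1/30; summing to 11/175.
The posterior is then P(bowl A | data) = 25/66, P(bowl B | data) = 1/11, P(bowl C | data) = 0, P(bowl D | data) = 0, P(bowl E | data) = 35/66.
Averaging over the posterior, P(black next | data) = (2/5)(25/66) + (1)(1/11) + (0)(35/66) = 8/33.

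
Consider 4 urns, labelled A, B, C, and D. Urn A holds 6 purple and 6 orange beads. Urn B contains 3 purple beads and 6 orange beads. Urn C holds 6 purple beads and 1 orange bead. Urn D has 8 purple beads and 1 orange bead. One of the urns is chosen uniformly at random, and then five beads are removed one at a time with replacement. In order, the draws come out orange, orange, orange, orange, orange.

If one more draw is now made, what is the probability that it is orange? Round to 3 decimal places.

For each hypothesis, P(data | H) works out to: P(data | urn A) = (6/12)(6/12)(6/12)(6/12)(6/12) = 0.03125; P(data | urn B) = (6/9)(6/9)(6/9)(6/9)(6/9) = 0.13169; P(data | urn C) = (1/7)(1/7)(1/7)(1/7)(1/7) = 5.9499e-05; P(data | urn D) = (1/9)(1/9)(1/9)(1/9)(1/9) = 1.6935e-05.
The prior-weighted likelihoods are 1/4 · 0.03125 = 0.0078125, 1/4 · 0.13169 = 0.032922, 1/4 · 5.9499e-05 = 1.4875e-05, 1/4 · 1.6935e-05 = 4.2338e-06; summing to 0.040753.
Dividing through by the total gives posterior P(urn A | data) = 0.1917, P(urn B | data) = 0.80783, P(urn C | data) = 0.00036499, P(urn D | data) = 0.00010389.
The predictive probability is P(orange next | data) = (1/2)(0.1917) + (2/3)(0.80783) + (1/7)(0.00036499) + (1/9)(0.00010389) = 0.63447.

0.634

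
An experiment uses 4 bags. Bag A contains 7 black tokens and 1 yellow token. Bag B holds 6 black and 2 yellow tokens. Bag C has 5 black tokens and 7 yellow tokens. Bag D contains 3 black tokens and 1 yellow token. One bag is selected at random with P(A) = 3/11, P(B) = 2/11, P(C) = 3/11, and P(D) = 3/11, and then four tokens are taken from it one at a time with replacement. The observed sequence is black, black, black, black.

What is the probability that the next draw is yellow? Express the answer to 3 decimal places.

For each hypothesis, P(data | H) works out to: P(data | bag A) = (7/8)(7/8)(7/8)(7/8) = 0.58618; P(data | bag B) = (6/8)(6/8)(6/8)(6/8) = 0.31641; P(data | bag C) = (5/12)(5/12)(5/12)(5/12) = 0.030141; P(data | bag D) = (3/4)(3/4)(3/4)(3/4) = 0.31641.
The prior-weighted likelihoods are 3/11 · 0.58618 = 0.15987, 2/11 · 0.31641 = 0.057528, 3/11 · 0.030141 = 0.0082202, 3/11 · 0.31641 = 0.086293; summing to 0.31191.
Normalising, the posterior is P(bag A | data) = 0.51255, P(bag B | data) = 0.18444, P(bag C | data) = 0.026355, P(bag D | data) = 0.27666.
So P(yellow next | data) = Σ P(yellow next | H) P(H | data) = (1/8)(0.51255) + (1/4)(0.18444) + (7/12)(0.026355) + (1/4)(0.27666) = 0.19472.

0.195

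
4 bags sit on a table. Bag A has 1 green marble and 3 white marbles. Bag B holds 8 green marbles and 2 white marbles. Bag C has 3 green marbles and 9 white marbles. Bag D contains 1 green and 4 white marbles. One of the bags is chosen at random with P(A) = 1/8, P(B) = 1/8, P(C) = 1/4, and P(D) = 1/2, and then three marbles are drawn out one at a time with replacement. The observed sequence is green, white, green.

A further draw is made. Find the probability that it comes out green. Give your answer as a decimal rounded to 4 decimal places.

0.4114

For each hypothesis, P(data | H) works out to: P(data | bag A) = (1/4)(3/4)(1/4) = 0.046875; P(data | bag B) = (8/10)(2/10)(8/10) = 0.128; P(data | bag C) = (3/12)(9/12)(3/12) = 0.046875; P(data | bag D) = (1/5)(4/5)(1/5) = 0.032.
Multiplying each by its prior: 1/8 · 0.046875 = 0.0058594, 1/8 · 0.128 = 0.016, 1/4 · 0.046875 = 0.011719, 1/2 · 0.032 = 0.016; with total 0.049578.
Normalising, the posterior is P(bag A | data) = 0.11818, P(bag B | data) = 0.32272, P(bag C | data) = 0.23637, P(bag D | data) = 0.32272.
The predictive probability is P(green next | data) = (1/4)(0.11818) + (4/5)(0.32272) + (1/4)(0.23637) + (1/5)(0.32272) = 0.41136.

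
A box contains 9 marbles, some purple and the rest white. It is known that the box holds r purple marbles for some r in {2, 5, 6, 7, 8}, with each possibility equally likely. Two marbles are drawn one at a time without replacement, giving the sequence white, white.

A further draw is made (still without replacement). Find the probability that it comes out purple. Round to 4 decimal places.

0.4470

Compute the likelihood of the observed sequence for each case: P(data | r = 2) = (7/9)(6/8) = 7/12; P(data | r = 5) = (4/9)(3/8) = 1/6; P(data | r = 6) = (3/9)(2/8) = 1/12; P(data | r = 7) = (2/9)(1/8) = 1/36; P(data | r = 8) = (1/9)(0/8) = 0.
Weighting by the prior gives 1/5 · 7/12 = 7/60, 1/5 · 1/6 = 1/30, 1/5 · 1/12 = 1/60, 1/5 · 1/36 = 1/180, 1/5 · 0 = 0; with total 31/180.
The posterior is then P(r = 2 | data) = 21/31, P(r = 5 | data) = 6/31, P(r = 6 | data) = 3/31, P(r = 7 | data) = 1/31, P(r = 8 | data) = 0.
Averaging over the posterior, P(purple next | data) = (2/7)(21/31) + (5/7)(6/31) + (6/7)(3/31) + (1)(1/31) = 97/217.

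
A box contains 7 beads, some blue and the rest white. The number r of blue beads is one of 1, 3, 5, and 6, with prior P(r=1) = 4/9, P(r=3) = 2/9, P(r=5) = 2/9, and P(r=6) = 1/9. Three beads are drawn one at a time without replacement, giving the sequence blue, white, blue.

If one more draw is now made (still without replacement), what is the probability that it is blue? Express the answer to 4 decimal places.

0.6456

Compute the likelihood of the observed sequence for each case: P(data | r = 1) = (1/7)(6/6)(0/5) = 0; P(data | r = 3) = (3/7)(4/6)(2/5) = 4/35; P(data | r = 5) = (5/7)(2/6)(4/5) = 4/21; P(data | r = 6) = (6/7)(1/6)(5/5) = 1/7.
Multiplying each by its prior: 4/9 · 0 = 0, 2/9 · 4/35 = 8/315, 2/9 · 4/21 = 8/189, 1/9 · 1/7 = 1/63; summing to 79/945.
Dividing through by the total gives posterior P(r = 1 | data) = 0, P(r = 3 | data) = 24/79, P(r = 5 | data) = 40/79, P(r = 6 | data) = 15/79.
So P(blue next | data) = Σ P(blue next | H) P(H | data) = (1/4)(24/79) + (3/4)(40/79) + (1)(15/79) = 51/79.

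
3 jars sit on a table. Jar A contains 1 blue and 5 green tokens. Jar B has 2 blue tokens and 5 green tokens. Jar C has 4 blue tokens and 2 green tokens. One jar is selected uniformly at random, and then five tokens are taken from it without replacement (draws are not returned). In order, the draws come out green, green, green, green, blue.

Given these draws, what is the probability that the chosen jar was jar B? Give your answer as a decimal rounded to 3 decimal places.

0.364

Under each hypothesis, the probability of the observed sequence is: P(data | jar A) = (5/6)(4/5)(3/4)(2/3)(1/2) = 1/6; P(data | jar B) = (5/7)(4/6)(3/5)(2/4)(2/3) = 2/21; P(data | jar C) = (2/6)(1/5)(0/4) = 0.
The prior-weighted likelihoods are 1/3 · 1/6 = 1/18, 1/3 · 2/21 = 2/63, 1/3 · 0 = 0; these sum to 11/126.
Hence P(jar B | data) = (2/63) / (11/126) = 4/11.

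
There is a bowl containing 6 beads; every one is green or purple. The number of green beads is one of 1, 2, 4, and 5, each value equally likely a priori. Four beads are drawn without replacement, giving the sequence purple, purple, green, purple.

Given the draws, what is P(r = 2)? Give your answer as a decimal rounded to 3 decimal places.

0.444

Compute the likelihood of the observed sequence for each case: P(data | r = 1) = (5/6)(4/5)(1/4)(3/3) = 1/6; P(data | r = 2) = (4/6)(3/5)(2/4)(2/3) = 2/15; P(data | r = 4) = (2/6)(1/5)(4/4)(0/3) = 0; P(data | r = 5) = (1/6)(0/5) = 0.
The prior-weighted likelihoods are 1/4 · 1/6 = 1/24, 1/4 · 2/15 = 1/30, 1/4 · 0 = 0, 1/4 · 0 = 0; summing to 3/40.
Therefore the posterior P(r = 2 | data) = (1/30) / (3/40) = 4/9.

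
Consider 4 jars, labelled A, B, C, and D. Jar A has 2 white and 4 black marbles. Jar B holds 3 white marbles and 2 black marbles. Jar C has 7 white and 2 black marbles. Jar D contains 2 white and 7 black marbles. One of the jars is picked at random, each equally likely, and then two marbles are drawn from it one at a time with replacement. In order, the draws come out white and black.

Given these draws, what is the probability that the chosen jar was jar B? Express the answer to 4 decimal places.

0.2971

The likelihood of the observed sequence under each hypothesis: P(data | jar A) = (2/6)(4/6) = 0.22222; P(data | jar B) = (3/5)(2/5) = 0.24; P(data | jar C) = (7/9)(2/9) = 0.17284; P(data | jar D) = (2/9)(7/9) = 0.17284.
The prior-weighted likelihoods are 1/4 · 0.22222 = 0.055556, 1/4 · 0.24 = 0.06, 1/4 · 0.17284 = 0.04321, 1/4 · 0.17284 = 0.04321; with total 0.20198.
Hence P(jar B | data) = (0.06) / (0.20198) = 0.29707.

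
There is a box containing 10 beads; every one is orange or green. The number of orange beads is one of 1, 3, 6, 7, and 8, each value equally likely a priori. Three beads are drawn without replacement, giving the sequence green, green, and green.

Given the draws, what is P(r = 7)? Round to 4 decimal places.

Under each hypothesis, the probability of the observed sequence is: P(data | r = 1) = (9/10)(8/9)(7/8) = 7/10; P(data | r = 3) = (7/10)(6/9)(5/8) = 7/24; P(data | r = 6) = (4/10)(3/9)(2/8) = 1/30; P(data | r = 7) = (3/10)(2/9)(1/8) = 1/120; P(data | r = 8) = (2/10)(1/9)(0/8) = 0.
Multiplying each by its prior: 1/5 · 7/10 = 7/50, 1/5 · 7/24 = 7/120, 1/5 · 1/30 = 1/150, 1/5 · 1/120 = 1/600, 1/5 · 0 = 0; summing to 31/150.
Therefore the posterior P(r = 7 | data) = (1/600) / (31/150) = 1/124.

0.0081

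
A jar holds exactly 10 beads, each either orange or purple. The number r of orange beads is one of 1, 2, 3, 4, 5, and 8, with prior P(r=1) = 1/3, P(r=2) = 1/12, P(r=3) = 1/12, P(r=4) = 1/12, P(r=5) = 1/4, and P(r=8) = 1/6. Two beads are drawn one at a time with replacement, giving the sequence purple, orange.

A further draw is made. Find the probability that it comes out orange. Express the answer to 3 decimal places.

0.421

The likelihood of the observed sequence under each hypothesis: P(data | r = 1) = (9/10)(1/10) = 9/100; P(data | r = 2) = (8/10)(2/10) = 4/25; P(data | r = 3) = (7/10)(3/10) = 21/100; P(data | r = 4) = (6/10)(4/10) = 6/25; P(data | r = 5) = (5/10)(5/10) = 1/4; P(data | r = 8) = (2/10)(8/10) = 4/25.
The prior-weighted likelihoods are 1/3 · 9/100 = 3/100, 1/12 · 4/25 = 1/75, 1/12 · 21/100 = 7/400, 1/12 · 6/25 = 1/50, 1/4 · 1/4 = 1/16, 1/6 · 4/25 = 2/75; these sum to 17/100.
The posterior is then P(r = 1 | data) = 3/17, P(r = 2 | data) = 4/51, P(r = 3 | data) = 7/68, P(r = 4 | data) = 2/17, P(r = 5 | data) = 25/68, P(r = 8 | data) = 8/51.
So P(orange next | data) = Σ P(orange next | H) P(H | data) = (1/10)(3/17) + (1/5)(4/51) + (3/10)(7/68) + (2/5)(2/17) + (1/2)(25/68) + (4/5)(8/51) = 143/340.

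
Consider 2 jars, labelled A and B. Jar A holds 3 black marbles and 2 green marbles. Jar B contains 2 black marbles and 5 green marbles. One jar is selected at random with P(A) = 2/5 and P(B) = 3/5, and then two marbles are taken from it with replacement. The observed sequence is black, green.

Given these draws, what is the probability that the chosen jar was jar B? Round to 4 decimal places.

Compute the likelihood of the observed sequence for each case: P(data | jar A) = (3/5)(2/5) = 0.24; P(data | jar B) = (2/7)(5/7) = 0.20408.
The prior-weighted likelihoods are 2/5 · 0.24 = 0.096, 3/5 · 0.20408 = 0.12245; with total 0.21845.
By Bayes' rule, P(jar B | data) = (0.12245) / (0.21845) = 0.56054.

0.5605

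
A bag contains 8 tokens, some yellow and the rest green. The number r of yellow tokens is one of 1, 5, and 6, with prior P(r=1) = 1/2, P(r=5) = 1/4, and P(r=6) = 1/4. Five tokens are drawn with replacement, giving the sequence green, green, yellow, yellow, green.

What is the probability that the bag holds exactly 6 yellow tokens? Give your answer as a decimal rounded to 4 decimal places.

For each hypothesis, P(data | H) works out to: P(data | r = 1) = (7/8)(7/8)(1/8)(1/8)(7/8) = 0.010468; P(data | r = 5) = (3/8)(3/8)(5/8)(5/8)(3/8) = 0.020599; P(data | r = 6) = (2/8)(2/8)(6/8)(6/8)(2/8) = 0.0087891.
The prior-weighted likelihoods are 1/2 · 0.010468 = 0.0052338, 1/4 · 0.020599 = 0.0051498, 1/4 · 0.0087891 = 0.0021973; summing to 0.012581.
Therefore the posterior P(r = 6 | data) = (0.0021973) / (0.012581) = 0.17465.

0.1747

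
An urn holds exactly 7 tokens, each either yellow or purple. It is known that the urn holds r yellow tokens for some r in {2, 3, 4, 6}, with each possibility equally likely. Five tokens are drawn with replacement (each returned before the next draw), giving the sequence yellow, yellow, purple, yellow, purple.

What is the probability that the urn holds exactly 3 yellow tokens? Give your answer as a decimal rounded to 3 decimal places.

0.303

The likelihood of the observed sequence under each hypothesis: P(data | r = 2) = (2/7)(2/7)(5/7)(2/7)(5/7) = 0.0119; P(data | r = 3) = (3/7)(3/7)(4/7)(3/7)(4/7) = 0.025704; P(data | r = 4) = (4/7)(4/7)(3/7)(4/7)(3/7) = 0.034271; P(data | r = 6) = (6/7)(6/7)(1/7)(6/7)(1/7) = 0.012852.
The prior-weighted likelihoods are 1/4 · 0.0119 = 0.002975, 1/4 · 0.025704 = 0.0064259, 1/4 · 0.034271 = 0.0085679, 1/4 · 0.012852 = 0.0032129; these sum to 0.021182.
So P(r = 3 | data) = (0.0064259) / (0.021182) = 0.30337.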